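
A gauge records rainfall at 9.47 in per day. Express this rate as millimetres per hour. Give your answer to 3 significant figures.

10.0 mm/hour

9.47 in/day × 25.4 mm/in × 0.0416667 day/hour = 10.0 mm/hour.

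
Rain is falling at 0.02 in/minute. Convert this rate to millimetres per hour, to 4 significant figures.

30.48 mm/hour

0.02 in/minute × 25.4 mm/in × 60 minute/hour = 30.48 mm/hour.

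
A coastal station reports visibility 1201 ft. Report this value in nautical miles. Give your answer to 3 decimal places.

0.198 nmi

1 ft = 0.000164579 nmi, so 1201 × 0.000164579 = 0.198 nmi.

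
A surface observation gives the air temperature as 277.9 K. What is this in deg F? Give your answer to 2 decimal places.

40.55 °F

First to °C: 4.75 °C.
Then to °F: 40.55 °F.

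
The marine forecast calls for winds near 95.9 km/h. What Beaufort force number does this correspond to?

95.9 km/h = 26.6 m/s, which is Beaufort 10 (storm, 24.5–28.4 m/s).

Beaufort force 10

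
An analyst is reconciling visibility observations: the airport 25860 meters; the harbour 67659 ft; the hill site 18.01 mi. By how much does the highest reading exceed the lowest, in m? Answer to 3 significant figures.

the harbour: 67659 ft = 20622.46 m.
the hill site: 18.01 SM = 28984.29 m.
Spread: 28984.29 − 20622.46 = 8360 m.

8360 m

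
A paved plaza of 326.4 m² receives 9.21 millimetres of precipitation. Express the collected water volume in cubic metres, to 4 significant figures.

1 mm over 1 m² is 1 L, so volume = 9.21 × 326.4 = 3006.144 L = 3.006 m³.

3.006 cubic metres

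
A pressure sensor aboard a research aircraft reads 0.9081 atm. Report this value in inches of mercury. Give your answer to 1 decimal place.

27.2 inHg

1 atm = 29.9213 inHg, so 0.9081 × 29.9213 = 27.2 inHg.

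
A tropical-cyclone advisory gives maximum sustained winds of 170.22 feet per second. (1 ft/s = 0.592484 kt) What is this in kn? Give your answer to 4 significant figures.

100.9 kt

1 ft/s = 0.592484 kt, so 170.22 × 0.592484 = 100.9 kt.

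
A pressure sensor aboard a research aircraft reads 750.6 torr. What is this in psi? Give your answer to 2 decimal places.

1 mmHg = 0.0193368 psi, so 750.6 × 0.0193368 = 14.51 psi.

14.51 psi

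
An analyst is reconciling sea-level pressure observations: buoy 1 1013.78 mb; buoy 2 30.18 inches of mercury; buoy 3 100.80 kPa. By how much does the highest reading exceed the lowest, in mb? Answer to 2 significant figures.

14 mb

buoy 2: 30.18 inHg = 1022.01 mb.
buoy 3: 100.80 kPa = 1008.00 mb.
Spread: 1022.01 − 1008.00 = 14 mb.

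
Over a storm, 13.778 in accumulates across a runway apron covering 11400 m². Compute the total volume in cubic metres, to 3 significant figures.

3990 cubic metres

Depth: 13.778 in × 25.4 = 349.9612 mm.
1 mm over 1 m² is 1 L, so volume = 349.9612 × 11400 = 3989557.7 L = 3990 m³.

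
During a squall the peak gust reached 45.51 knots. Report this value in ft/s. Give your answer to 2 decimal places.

76.81 ft/s

1 kt = 1.68781 ft/s, so 45.51 × 1.68781 = 76.81 ft/s.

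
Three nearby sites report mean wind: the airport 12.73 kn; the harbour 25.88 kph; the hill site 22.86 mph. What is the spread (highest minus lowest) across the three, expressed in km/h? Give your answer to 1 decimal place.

the airport: 12.73 kt = 23.576 km/h.
the hill site: 22.86 mph = 36.790 km/h.
Spread: 36.790 − 23.576 = 13.2 km/h.

13.2 km/h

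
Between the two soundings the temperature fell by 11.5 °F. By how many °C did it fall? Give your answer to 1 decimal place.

6.4 °C

For a temperature change the 32° offset cancels: Δ°C = 11.5 × 0.5556 = 6.4 °C.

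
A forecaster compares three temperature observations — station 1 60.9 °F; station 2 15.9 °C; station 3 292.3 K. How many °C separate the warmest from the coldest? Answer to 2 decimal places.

station 1: 60.9 °F = 16.056 °C.
station 3: 292.3 K = 19.150 °C.
Spread: 19.150 − 15.900 = 3.250 °C.

3.25 °C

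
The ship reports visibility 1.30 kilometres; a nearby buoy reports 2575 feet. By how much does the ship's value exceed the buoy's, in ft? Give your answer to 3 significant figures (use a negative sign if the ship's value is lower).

the ship: 1.30 km = 4265.09 ft.
Difference: 4265.09 − 2575.00 = 1690 ft.

1690 ft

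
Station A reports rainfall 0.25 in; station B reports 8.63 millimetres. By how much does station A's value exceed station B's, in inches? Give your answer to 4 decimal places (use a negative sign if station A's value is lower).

station B: 8.63 mm = 0.339764 in.
Difference: 0.250000 − 0.339764 = -0.0898 in.

-0.0898 in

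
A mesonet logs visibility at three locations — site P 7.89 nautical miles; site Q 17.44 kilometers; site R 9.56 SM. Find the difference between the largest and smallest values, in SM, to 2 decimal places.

site P: 7.89 nmi = 9.0796 SM.
site Q: 17.44 km = 10.8367 SM.
Spread: 10.8367 − 9.0796 = 1.76 SM.

1.76 SM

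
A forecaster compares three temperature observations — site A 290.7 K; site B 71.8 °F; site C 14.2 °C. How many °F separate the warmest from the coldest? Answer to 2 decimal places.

site A: 290.7 K = 17.550 °C.
site B: 71.8 °F = 22.111 °C.
Spread: 22.111 − 14.200 = 7.911 °C = 14.24 °F.

14.24 °F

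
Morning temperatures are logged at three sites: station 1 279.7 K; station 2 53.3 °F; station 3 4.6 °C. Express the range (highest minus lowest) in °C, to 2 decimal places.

station 1: 279.7 K = 6.550 °C.
station 2: 53.3 °F = 11.833 °C.
Spread: 11.833 − 4.600 = 7.233 °C.

7.23 °C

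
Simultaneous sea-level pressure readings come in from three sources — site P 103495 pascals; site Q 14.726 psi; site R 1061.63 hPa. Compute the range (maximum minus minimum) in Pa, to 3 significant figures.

4630 Pa

site Q: 14.726 psi = 101532.20 Pa.
site R: 1061.63 hPa = 106163.00 Pa.
Spread: 106163.00 − 101532.20 = 4630 Pa.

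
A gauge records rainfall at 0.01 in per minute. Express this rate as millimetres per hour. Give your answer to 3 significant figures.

15.2 mm/hour

0.01 in/minute × 25.4 mm/in × 60 minute/hour = 15.2 mm/hour.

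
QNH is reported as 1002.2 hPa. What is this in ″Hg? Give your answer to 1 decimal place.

1 hPa = 0.02953 inHg, so 1002.2 × 0.02953 = 29.6 inHg.

29.6 inHg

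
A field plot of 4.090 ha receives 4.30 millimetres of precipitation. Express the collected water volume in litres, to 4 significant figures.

175900 litres

Area: 4.090 ha = 40900 m².
1 mm over 1 m² is 1 L, so volume = 4.3 × 40900 = 175870 L ≈ 175900 L.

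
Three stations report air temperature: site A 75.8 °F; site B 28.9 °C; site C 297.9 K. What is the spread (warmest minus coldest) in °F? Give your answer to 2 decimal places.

8.22 °F

site A: 75.8 °F = 24.333 °C.
site C: 297.9 K = 24.750 °C.
Spread: 28.900 − 24.333 = 4.567 °C = 8.22 °F.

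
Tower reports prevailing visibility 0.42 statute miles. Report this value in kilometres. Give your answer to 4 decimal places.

0.6759 km

1 SM = 1.60934 km, so 0.42 × 1.60934 = 0.6759 km.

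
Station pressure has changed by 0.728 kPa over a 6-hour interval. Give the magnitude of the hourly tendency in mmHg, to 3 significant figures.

0.910 mmHg per hour

0.728 kPa / 6 h × 7.50062 mmHg/kPa = 0.910 mmHg/h.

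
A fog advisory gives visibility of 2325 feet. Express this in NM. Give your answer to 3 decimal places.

0.383 nmi

1 ft = 0.000164579 nmi, so 2325 × 0.000164579 = 0.383 nmi.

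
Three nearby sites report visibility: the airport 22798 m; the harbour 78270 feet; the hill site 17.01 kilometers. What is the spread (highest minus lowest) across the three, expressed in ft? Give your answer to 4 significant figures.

the airport: 22798 m = 74796.59 ft.
the hill site: 17.01 km = 55807.09 ft.
Spread: 78270.00 − 55807.09 = 22460 ft.

22460 ft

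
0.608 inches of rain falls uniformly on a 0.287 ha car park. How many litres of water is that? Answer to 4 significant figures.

Depth: 0.608 in × 25.4 = 15.4432 mm.
Area: 0.287 ha = 2870 m².
1 mm over 1 m² is 1 L, so volume = 15.4432 × 2870 = 44321.984 L ≈ 44320 L.

44320 litres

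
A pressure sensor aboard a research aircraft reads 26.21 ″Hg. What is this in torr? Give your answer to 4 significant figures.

1 inHg = 25.4 mmHg, so 26.21 × 25.4 = 665.7 mmHg.

665.7 mmHg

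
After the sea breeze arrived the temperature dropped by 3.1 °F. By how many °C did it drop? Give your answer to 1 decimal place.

1.7 °C

A change of 1 °C equals a change of 1.8 °F: Δ°C = 3.1 × 0.5556 = 1.7 °C.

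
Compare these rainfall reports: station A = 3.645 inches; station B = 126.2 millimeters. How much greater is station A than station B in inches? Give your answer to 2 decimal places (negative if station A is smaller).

station B: 126.2 mm = 4.9685 in.
Difference: 3.6450 − 4.9685 = -1.32 in.

-1.32 in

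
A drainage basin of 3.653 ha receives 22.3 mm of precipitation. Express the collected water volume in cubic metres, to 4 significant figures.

814.6 cubic metres

Area: 3.653 ha = 36530 m².
1 mm over 1 m² is 1 L, so volume = 22.3 × 36530 = 814619 L = 814.6 m³.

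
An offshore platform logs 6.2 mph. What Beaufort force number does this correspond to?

Beaufort force 2

6.2 mph = 2.8 m/s, which is Beaufort 2 (light breeze, 1.6–3.3 m/s).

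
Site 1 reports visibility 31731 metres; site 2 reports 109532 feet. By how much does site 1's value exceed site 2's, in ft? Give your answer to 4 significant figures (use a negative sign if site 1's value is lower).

site 1: 31731 m = 104104.33 ft.
Difference: 104104.33 − 109532.00 = -5428 ft.

-5428 ft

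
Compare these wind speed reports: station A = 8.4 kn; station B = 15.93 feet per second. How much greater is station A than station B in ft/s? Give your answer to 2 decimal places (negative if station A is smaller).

-1.75 ft/s

station A: 8.4 kt = 14.1776 ft/s.
Difference: 14.1776 − 15.9300 = -1.75 ft/s.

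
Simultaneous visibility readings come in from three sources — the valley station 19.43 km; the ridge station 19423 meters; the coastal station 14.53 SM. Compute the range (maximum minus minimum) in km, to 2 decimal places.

the ridge station: 19423 m = 19.4230 km.
the coastal station: 14.53 SM = 23.3838 km.
Spread: 23.3838 − 19.4230 = 3.96 km.

3.96 km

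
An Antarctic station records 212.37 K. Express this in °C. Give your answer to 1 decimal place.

-60.8 °C

°C = 212.37 − 273.15 = -60.8 °C.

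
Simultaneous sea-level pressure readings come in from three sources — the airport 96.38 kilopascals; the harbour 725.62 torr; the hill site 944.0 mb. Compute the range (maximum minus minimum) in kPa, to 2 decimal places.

2.34 kPa

the harbour: 725.62 mmHg = 96.7414 kPa.
the hill site: 944.0 mb = 94.4000 kPa.
Spread: 96.7414 − 94.4000 = 2.34 kPa.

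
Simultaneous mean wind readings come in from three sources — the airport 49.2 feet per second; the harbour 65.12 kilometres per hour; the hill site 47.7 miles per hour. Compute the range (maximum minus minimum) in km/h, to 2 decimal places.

22.78 km/h

the airport: 49.2 ft/s = 53.9862 km/h.
the hill site: 47.7 mph = 76.7657 km/h.
Spread: 76.7657 − 53.9862 = 22.78 km/h.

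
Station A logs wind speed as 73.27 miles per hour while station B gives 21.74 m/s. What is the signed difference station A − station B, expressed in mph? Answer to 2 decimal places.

station B: 21.74 m/s = 48.6310 mph.
Difference: 73.2700 − 48.6310 = 24.64 mph.

24.64 mph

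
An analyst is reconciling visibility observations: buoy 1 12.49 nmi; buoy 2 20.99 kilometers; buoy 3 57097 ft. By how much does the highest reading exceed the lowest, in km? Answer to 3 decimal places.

buoy 1: 12.49 nmi = 23.13148 km.
buoy 3: 57097 ft = 17.40317 km.
Spread: 23.13148 − 17.40317 = 5.728 km.

5.728 km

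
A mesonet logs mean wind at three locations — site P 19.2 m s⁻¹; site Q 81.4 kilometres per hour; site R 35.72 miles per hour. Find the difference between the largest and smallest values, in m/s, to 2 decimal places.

site Q: 81.4 km/h = 22.6111 m/s.
site R: 35.72 mph = 15.9683 m/s.
Spread: 22.6111 − 15.9683 = 6.64 m/s.

6.64 m/s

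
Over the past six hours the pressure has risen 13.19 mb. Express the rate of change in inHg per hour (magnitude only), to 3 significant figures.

13.19 mb / 6 h × 0.02953 inHg/mb = 0.0649 inHg/h.

0.0649 inHg per hour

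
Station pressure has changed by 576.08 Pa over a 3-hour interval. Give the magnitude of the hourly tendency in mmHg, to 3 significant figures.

576.08 Pa / 3 h × 0.00750062 mmHg/Pa = 1.44 mmHg/h.

1.44 mmHg per hour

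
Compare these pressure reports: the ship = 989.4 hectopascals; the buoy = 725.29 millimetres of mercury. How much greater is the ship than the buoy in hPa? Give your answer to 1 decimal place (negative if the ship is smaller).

the buoy: 725.29 mmHg = 966.974 hPa.
Difference: 989.400 − 966.974 = 22.4 hPa.

22.4 hPa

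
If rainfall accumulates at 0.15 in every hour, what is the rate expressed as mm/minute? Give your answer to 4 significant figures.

0.15 in/hour × 25.4 mm/in × 0.0166667 hour/minute = 0.06350 mm/minute.

0.06350 mm/minute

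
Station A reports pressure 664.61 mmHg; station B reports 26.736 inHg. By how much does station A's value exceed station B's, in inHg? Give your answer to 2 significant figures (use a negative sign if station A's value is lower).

-0.57 inHg

station A: 664.61 mmHg = 26.1657 inHg.
Difference: 26.1657 − 26.7360 = -0.57 inHg.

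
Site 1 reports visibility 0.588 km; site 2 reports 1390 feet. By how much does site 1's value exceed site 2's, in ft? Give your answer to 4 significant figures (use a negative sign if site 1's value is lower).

site 1: 0.588 km = 1929.134 ft.
Difference: 1929.134 − 1390.000 = 539.1 ft.

539.1 ft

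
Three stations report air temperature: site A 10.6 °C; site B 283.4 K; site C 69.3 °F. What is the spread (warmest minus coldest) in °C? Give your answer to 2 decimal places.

10.47 °C

site B: 283.4 K = 10.250 °C.
site C: 69.3 °F = 20.722 °C.
Spread: 20.722 − 10.250 = 10.472 °C.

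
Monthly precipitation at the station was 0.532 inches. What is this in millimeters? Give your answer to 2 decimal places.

13.51 mm

1 in = 25.4 mm, so 0.532 × 25.4 = 13.51 mm.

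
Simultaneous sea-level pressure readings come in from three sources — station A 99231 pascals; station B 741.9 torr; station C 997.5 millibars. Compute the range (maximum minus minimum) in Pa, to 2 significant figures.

840 Pa

station B: 741.9 mmHg = 98911.88 Pa.
station C: 997.5 mb = 99750.00 Pa.
Spread: 99750.00 − 98911.88 = 840 Pa.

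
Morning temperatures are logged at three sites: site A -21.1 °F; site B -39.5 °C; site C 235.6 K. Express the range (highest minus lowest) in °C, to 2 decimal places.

site A: -21.1 °F = -29.500 °C.
site C: 235.6 K = -37.550 °C.
Spread: (-29.500) − (-39.500) = 10.000 °C.

10.00 °C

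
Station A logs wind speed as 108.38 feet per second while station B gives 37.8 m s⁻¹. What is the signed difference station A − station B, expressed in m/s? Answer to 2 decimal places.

-4.77 m/s

station A: 108.38 ft/s = 33.0342 m/s.
Difference: 33.0342 − 37.8000 = -4.77 m/s.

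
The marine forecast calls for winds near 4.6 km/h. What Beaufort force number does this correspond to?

Beaufort force 1

4.6 km/h = 1.3 m/s, which is Beaufort 1 (light air, 0.3–1.5 m/s).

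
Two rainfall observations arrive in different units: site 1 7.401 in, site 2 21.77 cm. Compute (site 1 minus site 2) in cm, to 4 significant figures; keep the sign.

site 1: 7.401 in = 18.79854 cm.
Difference: 18.79854 − 21.77000 = -2.971 cm.

-2.971 cm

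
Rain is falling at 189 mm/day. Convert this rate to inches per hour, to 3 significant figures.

189 mm/day × 0.0393701 in/mm × 0.0416667 day/hour = 0.310 in/hour.

0.310 in/hour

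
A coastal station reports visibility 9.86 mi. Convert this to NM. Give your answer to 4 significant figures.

1 SM = 0.868976 nmi, so 9.86 × 0.868976 = 8.568 nmi.

8.568 nmi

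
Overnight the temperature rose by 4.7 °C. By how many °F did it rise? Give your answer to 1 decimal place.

8.5 °F

Converting a difference, only the 9/5 scale factor applies: Δ°F = 4.7 × 1.8 = 8.5 °F.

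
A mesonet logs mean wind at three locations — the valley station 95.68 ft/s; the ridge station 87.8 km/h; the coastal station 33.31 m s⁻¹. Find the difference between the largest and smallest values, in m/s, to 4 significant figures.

8.921 m/s

the valley station: 95.68 ft/s = 29.16326 m/s.
the ridge station: 87.8 km/h = 24.38889 m/s.
Spread: 33.31000 − 24.38889 = 8.921 m/s.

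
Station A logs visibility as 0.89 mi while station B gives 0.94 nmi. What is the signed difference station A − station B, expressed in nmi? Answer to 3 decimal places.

-0.167 nmi

station A: 0.89 SM = 0.77339 nmi.
Difference: 0.77339 − 0.94000 = -0.167 nmi.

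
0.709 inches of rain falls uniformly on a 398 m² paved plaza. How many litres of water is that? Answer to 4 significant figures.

Depth: 0.709 in × 25.4 = 18.0086 mm.
1 mm over 1 m² is 1 L, so volume = 18.0086 × 398 = 7167.4228 L ≈ 7167 L.

7167 litres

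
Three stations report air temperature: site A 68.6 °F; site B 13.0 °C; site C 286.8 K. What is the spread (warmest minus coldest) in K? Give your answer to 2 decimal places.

site A: 68.6 °F = 20.333 °C.
site C: 286.8 K = 13.650 °C.
Spread: 20.333 − 13.000 = 7.333 °C.

7.33 K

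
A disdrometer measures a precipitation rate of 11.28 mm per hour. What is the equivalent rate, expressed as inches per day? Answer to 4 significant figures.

10.66 in/day

11.28 mm/hour × 0.0393701 in/mm × 24 hour/day = 10.66 in/day.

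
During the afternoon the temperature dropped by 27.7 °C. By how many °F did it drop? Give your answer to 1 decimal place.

49.9 °F

A change of 1 °C equals a change of 1.8 °F: Δ°F = 27.7 × 1.8 = 49.9 °F.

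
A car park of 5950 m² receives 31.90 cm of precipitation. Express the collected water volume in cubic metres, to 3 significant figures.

Depth: 31.90 cm × 10 = 319 mm.
1 mm over 1 m² is 1 L, so volume = 319 × 5950 = 1898050 L = 1900 m³.

1900 cubic metres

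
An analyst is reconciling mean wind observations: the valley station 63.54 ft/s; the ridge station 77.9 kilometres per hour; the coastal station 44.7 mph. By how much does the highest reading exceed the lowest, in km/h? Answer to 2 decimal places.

8.18 km/h

the valley station: 63.54 ft/s = 69.7212 km/h.
the coastal station: 44.7 mph = 71.9377 km/h.
Spread: 77.9000 − 69.7212 = 8.18 km/h.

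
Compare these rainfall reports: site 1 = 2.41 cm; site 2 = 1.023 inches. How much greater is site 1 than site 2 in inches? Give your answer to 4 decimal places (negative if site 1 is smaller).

-0.0742 in

site 1: 2.41 cm = 0.948819 in.
Difference: 0.948819 − 1.023000 = -0.0742 in.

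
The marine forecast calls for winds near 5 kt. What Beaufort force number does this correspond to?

Beaufort force 2

5 kt lies in the Beaufort 2 band (light breeze, 4–6 kt).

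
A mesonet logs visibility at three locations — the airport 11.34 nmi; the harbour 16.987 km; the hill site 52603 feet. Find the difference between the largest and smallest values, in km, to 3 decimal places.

the airport: 11.34 nmi = 21.00168 km.
the hill site: 52603 ft = 16.03339 km.
Spread: 21.00168 − 16.03339 = 4.968 km.

4.968 km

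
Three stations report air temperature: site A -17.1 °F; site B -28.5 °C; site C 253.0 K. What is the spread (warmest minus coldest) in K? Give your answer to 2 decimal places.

8.35 K

site A: -17.1 °F = -27.278 °C.
site C: 253.0 K = -20.150 °C.
Spread: (-20.150) − (-28.500) = 8.350 °C.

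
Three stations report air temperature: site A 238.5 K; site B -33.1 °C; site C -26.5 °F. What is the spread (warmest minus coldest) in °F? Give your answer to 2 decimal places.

3.87 °F

site A: 238.5 K = -34.650 °C.
site C: -26.5 °F = -32.500 °C.
Spread: (-32.500) − (-34.650) = 2.150 °C = 3.87 °F.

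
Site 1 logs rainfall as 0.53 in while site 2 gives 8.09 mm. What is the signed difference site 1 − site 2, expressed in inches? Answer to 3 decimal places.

0.211 in

site 2: 8.09 mm = 0.318504 in.
Difference: 0.530000 − 0.318504 = 0.211 in.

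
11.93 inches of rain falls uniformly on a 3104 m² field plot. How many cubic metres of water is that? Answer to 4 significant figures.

Depth: 11.93 in × 25.4 = 303.022 mm.
1 mm over 1 m² is 1 L, so volume = 303.022 × 3104 = 940580.29 L = 940.6 m³.

940.6 cubic metres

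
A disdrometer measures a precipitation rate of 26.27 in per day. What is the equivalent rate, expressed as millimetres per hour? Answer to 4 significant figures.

27.80 mm/hour

26.27 in/day × 25.4 mm/in × 0.0416667 day/hour = 27.80 mm/hour.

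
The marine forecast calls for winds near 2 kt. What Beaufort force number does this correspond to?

Beaufort force 1

2 kt lies in the Beaufort 1 band (light air, 1–3 kt).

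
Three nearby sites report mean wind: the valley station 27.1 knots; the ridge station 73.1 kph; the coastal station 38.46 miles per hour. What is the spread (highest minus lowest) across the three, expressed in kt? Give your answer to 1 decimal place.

12.4 kt

the ridge station: 73.1 km/h = 39.471 kt.
the coastal station: 38.46 mph = 33.421 kt.
Spread: 39.471 − 27.100 = 12.4 kt.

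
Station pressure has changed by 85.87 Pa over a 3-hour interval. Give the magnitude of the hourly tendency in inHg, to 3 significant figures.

85.87 Pa / 3 h × 0.0002953 inHg/Pa = 0.00845 inHg/h.

0.00845 inHg per hour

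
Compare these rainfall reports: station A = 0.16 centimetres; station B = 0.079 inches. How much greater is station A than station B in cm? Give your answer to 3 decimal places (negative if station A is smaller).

-0.041 cm

station B: 0.079 in = 0.20066 cm.
Difference: 0.16000 − 0.20066 = -0.041 cm.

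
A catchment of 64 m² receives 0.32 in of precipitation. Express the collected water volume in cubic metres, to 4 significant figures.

Depth: 0.32 in × 25.4 = 8.128 mm.
1 mm over 1 m² is 1 L, so volume = 8.128 × 64 = 520.192 L = 0.5202 m³.

0.5202 cubic metres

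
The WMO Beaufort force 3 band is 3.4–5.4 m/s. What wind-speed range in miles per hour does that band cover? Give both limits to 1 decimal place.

3.4–5.4 m/s × 2.237 = 7.6–12.1 mph.

7.6 to 12.1 mph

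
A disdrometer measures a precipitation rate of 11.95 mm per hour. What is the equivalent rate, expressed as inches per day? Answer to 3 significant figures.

11.3 in/day

11.95 mm/hour × 0.0393701 in/mm × 24 hour/day = 11.3 in/day.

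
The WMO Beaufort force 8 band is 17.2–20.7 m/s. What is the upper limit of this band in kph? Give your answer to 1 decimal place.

74.5 km/h

17.2–20.7 m/s × 3.6 = 61.9–74.5 km/h.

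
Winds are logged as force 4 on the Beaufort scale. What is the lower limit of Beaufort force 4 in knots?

Beaufort 4 (moderate breeze) spans 11–16 knots.

11 kt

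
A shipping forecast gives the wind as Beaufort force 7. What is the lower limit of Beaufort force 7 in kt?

28 kt

Beaufort 7 (near gale) spans 28–33 knots.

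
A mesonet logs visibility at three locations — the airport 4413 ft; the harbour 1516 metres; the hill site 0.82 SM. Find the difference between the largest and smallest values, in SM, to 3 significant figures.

0.122 SM

the airport: 4413 ft = 0.83580 SM.
the harbour: 1516 m = 0.94200 SM.
Spread: 0.94200 − 0.82000 = 0.122 SM.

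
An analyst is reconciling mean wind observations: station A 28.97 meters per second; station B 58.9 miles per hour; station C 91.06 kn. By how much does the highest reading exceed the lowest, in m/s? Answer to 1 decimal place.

station B: 58.9 mph = 26.331 m/s.
station C: 91.06 kt = 46.845 m/s.
Spread: 46.845 − 26.331 = 20.5 m/s.

20.5 m/s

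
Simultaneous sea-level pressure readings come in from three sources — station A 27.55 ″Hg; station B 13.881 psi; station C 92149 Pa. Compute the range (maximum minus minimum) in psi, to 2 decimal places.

0.52 psi

station A: 27.55 inHg = 13.5313 psi.
station C: 92149 Pa = 13.3651 psi.
Spread: 13.8810 − 13.3651 = 0.52 psi.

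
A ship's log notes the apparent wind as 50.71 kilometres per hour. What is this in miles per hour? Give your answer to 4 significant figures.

31.51 mph

1 km/h = 0.621371 mph, so 50.71 × 0.621371 = 31.51 mph.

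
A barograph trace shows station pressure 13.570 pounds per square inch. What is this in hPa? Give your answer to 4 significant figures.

1 psi = 68.9476 hPa, so 13.570 × 68.9476 = 935.6 hPa.

935.6 hPa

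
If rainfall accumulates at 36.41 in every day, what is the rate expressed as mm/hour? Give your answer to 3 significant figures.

38.5 mm/hour

36.41 in/day × 25.4 mm/in × 0.0416667 day/hour = 38.5 mm/hour.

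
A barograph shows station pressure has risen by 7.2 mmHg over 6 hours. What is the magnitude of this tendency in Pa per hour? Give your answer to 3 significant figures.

160 Pa per hour

7.2 mmHg / 6 h × 133.322 Pa/mmHg = 160 Pa/h.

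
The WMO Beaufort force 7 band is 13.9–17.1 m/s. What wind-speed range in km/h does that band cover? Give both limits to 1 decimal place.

13.9–17.1 m/s × 3.6 = 50.0–61.6 km/h.

50.0 to 61.6 km/h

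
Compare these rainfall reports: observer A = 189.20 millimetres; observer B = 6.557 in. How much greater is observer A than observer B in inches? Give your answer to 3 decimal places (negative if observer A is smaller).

observer A: 189.20 mm = 7.44882 in.
Difference: 7.44882 − 6.55700 = 0.892 in.

0.892 in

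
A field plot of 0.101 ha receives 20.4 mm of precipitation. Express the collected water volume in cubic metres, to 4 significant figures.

Area: 0.101 ha = 1010 m².
1 mm over 1 m² is 1 L, so volume = 20.4 × 1010 = 20604 L = 20.60 m³.

20.60 cubic metres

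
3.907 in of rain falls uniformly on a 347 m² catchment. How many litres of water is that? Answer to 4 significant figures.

Depth: 3.907 in × 25.4 = 99.2378 mm.
1 mm over 1 m² is 1 L, so volume = 99.2378 × 347 = 34435.517 L ≈ 34440 L.

34440 litres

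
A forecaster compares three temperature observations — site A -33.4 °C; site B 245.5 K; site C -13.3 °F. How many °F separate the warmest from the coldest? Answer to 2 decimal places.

site B: 245.5 K = -27.650 °C.
site C: -13.3 °F = -25.167 °C.
Spread: (-25.167) − (-33.400) = 8.233 °C = 14.82 °F.

14.82 °F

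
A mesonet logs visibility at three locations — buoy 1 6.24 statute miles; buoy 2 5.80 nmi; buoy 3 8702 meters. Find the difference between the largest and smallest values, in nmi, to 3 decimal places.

buoy 1: 6.24 SM = 5.42241 nmi.
buoy 3: 8702 m = 4.69870 nmi.
Spread: 5.80000 − 4.69870 = 1.101 nmi.

1.101 nmi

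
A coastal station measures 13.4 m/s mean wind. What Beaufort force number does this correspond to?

Beaufort force 6

13.4 m/s lies in the Beaufort 6 band (strong breeze, 10.8–13.8 m/s).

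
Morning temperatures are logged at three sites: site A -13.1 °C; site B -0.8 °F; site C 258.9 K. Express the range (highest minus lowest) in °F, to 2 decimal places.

9.22 °F

site B: -0.8 °F = -18.222 °C.
site C: 258.9 K = -14.250 °C.
Spread: (-13.100) − (-18.222) = 5.122 °C = 9.22 °F.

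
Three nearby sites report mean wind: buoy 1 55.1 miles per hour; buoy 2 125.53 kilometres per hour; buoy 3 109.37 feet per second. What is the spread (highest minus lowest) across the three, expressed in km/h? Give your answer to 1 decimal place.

36.9 km/h

buoy 1: 55.1 mph = 88.675 km/h.
buoy 3: 109.37 ft/s = 120.010 km/h.
Spread: 125.530 − 88.675 = 36.9 km/h.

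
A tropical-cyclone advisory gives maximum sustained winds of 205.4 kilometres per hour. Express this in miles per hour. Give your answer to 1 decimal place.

127.6 mph

1 km/h = 0.621371 mph, so 205.4 × 0.621371 = 127.6 mph.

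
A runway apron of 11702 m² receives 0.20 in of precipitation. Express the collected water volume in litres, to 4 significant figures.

Depth: 0.20 in × 25.4 = 5.08 mm.
1 mm over 1 m² is 1 L, so volume = 5.08 × 11702 = 59446.16 L ≈ 59450 L.

59450 litres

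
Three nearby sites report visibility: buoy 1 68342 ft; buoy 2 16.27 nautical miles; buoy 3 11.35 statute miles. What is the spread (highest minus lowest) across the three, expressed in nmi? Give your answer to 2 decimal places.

6.41 nmi

buoy 1: 68342 ft = 11.2476 nmi.
buoy 3: 11.35 SM = 9.8629 nmi.
Spread: 16.2700 − 9.8629 = 6.41 nmi.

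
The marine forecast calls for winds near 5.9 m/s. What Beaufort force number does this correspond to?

Beaufort force 4

5.9 m/s lies in the Beaufort 4 band (moderate breeze, 5.5–7.9 m/s).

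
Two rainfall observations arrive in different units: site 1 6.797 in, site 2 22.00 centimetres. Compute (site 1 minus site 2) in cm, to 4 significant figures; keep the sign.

-4.736 cm

site 1: 6.797 in = 17.26438 cm.
Difference: 17.26438 − 22.00000 = -4.736 cm.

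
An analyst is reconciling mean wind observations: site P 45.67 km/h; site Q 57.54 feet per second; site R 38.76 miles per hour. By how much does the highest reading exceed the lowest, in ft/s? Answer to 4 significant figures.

site P: 45.67 km/h = 41.6211 ft/s.
site R: 38.76 mph = 56.8480 ft/s.
Spread: 57.5400 − 41.6211 = 15.92 ft/s.

15.92 ft/s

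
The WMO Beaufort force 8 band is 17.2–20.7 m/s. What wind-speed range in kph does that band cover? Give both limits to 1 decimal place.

61.9 to 74.5 km/h

17.2–20.7 m/s × 3.6 = 61.9–74.5 km/h.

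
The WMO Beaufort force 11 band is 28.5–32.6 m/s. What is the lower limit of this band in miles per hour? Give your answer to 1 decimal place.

63.8 mph

28.5–32.6 m/s × 2.237 = 63.8–72.9 mph.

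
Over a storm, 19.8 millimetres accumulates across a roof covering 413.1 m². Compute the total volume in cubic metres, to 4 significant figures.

1 mm over 1 m² is 1 L, so volume = 19.8 × 413.1 = 8179.38 L = 8.179 m³.

8.179 cubic metres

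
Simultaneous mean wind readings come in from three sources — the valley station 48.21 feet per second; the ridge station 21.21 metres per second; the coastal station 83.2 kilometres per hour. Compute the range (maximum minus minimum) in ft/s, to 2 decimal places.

27.61 ft/s

the ridge station: 21.21 m/s = 69.5866 ft/s.
the coastal station: 83.2 km/h = 75.8239 ft/s.
Spread: 75.8239 − 48.2100 = 27.61 ft/s.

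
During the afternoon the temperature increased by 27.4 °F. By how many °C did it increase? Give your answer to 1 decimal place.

For a temperature change the 32° offset cancels: Δ°C = 27.4 × 0.5556 = 15.2 °C.

15.2 °C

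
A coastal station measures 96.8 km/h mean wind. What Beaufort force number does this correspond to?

Beaufort force 10

96.8 km/h = 26.9 m/s, which is Beaufort 10 (storm, 24.5–28.4 m/s).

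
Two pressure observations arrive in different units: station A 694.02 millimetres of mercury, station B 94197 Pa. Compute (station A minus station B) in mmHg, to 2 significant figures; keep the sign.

-13 mmHg

station B: 94197 Pa = 706.54 mmHg.
Difference: 694.02 − 706.54 = -13 mmHg.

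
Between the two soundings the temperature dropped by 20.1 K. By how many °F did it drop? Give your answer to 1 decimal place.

Converting a difference, only the 9/5 scale factor applies: Δ°F = 20.1 × 1.8 = 36.2 °F.

36.2 °F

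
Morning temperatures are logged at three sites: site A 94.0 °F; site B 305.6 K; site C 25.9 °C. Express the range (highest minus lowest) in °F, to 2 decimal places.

site A: 94.0 °F = 34.444 °C.
site B: 305.6 K = 32.450 °C.
Spread: 34.444 − 25.900 = 8.544 °C = 15.38 °F.

15.38 °F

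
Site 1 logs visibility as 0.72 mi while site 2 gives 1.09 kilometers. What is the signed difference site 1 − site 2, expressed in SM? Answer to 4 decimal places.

site 2: 1.09 km = 0.677295 SM.
Difference: 0.720000 − 0.677295 = 0.0427 SM.

0.0427 SM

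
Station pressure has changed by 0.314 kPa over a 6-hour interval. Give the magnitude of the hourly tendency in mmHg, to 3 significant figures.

0.393 mmHg per hour

0.314 kPa / 6 h × 7.50062 mmHg/kPa = 0.393 mmHg/h.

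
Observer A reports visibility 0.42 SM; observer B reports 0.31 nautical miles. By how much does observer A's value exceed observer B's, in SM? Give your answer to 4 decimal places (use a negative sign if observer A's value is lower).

0.0633 SM

observer B: 0.31 nmi = 0.356742 SM.
Difference: 0.420000 − 0.356742 = 0.0633 SM.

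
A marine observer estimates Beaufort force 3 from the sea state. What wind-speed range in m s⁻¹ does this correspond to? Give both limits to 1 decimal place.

Beaufort 3 (gentle breeze) spans 3.4–5.4 m/s.

3.4 to 5.4 m/s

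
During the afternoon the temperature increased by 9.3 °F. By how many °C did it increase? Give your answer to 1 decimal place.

Converting a difference, only the 9/5 scale factor applies: Δ°C = 9.3 × 0.5556 = 5.2 °C.

5.2 °C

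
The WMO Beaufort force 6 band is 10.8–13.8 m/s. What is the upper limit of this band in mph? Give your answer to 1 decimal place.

10.8–13.8 m/s × 2.237 = 24.2–30.9 mph.

30.9 mph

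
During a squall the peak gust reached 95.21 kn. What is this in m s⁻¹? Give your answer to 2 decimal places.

1 kt = 0.514444 m/s, so 95.21 × 0.514444 = 48.98 m/s.

48.98 m/s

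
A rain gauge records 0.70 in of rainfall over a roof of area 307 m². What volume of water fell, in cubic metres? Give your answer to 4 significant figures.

Depth: 0.70 in × 25.4 = 17.78 mm.
1 mm over 1 m² is 1 L, so volume = 17.78 × 307 = 5458.46 L = 5.458 m³.

5.458 cubic metres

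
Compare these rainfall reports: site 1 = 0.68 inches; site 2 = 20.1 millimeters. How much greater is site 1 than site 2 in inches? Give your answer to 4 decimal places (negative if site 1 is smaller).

-0.1113 in

site 2: 20.1 mm = 0.791339 in.
Difference: 0.680000 − 0.791339 = -0.1113 in.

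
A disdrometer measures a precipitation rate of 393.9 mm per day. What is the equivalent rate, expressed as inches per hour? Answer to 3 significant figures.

0.646 in/hour

393.9 mm/day × 0.0393701 in/mm × 0.0416667 day/hour = 0.646 in/hour.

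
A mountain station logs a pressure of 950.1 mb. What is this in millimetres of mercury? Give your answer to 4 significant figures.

1 mb = 0.750062 mmHg, so 950.1 × 0.750062 = 712.6 mmHg.

712.6 mmHg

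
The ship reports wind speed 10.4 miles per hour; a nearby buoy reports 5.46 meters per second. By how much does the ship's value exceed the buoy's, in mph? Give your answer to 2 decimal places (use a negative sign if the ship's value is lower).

the buoy: 5.46 m/s = 12.2137 mph.
Difference: 10.4000 − 12.2137 = -1.81 mph.

-1.81 mph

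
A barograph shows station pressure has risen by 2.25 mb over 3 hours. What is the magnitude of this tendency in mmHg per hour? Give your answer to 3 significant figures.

2.25 mb / 3 h × 0.750062 mmHg/mb = 0.563 mmHg/h.

0.563 mmHg per hour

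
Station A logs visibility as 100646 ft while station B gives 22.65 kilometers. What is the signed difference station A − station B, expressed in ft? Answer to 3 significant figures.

26300 ft

station B: 22.65 km = 74311.02 ft.
Difference: 100646.00 − 74311.02 = 26300 ft.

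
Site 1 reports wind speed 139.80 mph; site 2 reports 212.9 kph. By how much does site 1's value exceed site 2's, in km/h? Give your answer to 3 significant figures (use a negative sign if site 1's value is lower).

12.1 km/h

site 1: 139.80 mph = 224.986 km/h.
Difference: 224.986 − 212.900 = 12.1 km/h.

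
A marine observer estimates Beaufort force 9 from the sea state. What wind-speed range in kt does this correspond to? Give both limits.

41 to 47 kt

Beaufort 9 (strong gale) spans 41–47 knots.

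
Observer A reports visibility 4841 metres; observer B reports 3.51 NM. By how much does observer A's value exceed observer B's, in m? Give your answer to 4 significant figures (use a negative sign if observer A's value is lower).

-1660 m

observer B: 3.51 nmi = 6500.52 m.
Difference: 4841.00 − 6500.52 = -1660 m.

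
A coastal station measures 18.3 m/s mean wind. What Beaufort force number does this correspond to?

Beaufort force 8

18.3 m/s lies in the Beaufort 8 band (gale, 17.2–20.7 m/s).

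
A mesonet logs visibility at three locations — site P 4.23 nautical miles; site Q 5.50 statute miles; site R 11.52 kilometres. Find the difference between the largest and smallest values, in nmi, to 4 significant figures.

1.990 nmi

site Q: 5.50 SM = 4.77937 nmi.
site R: 11.52 km = 6.22030 nmi.
Spread: 6.22030 − 4.23000 = 1.990 nmi.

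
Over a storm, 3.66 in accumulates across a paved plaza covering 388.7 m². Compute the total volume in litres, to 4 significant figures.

36140 litres

Depth: 3.66 in × 25.4 = 92.964 mm.
1 mm over 1 m² is 1 L, so volume = 92.964 × 388.7 = 36135.107 L ≈ 36140 L.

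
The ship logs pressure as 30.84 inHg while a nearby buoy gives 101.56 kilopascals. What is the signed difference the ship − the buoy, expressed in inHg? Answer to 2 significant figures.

0.85 inHg

the buoy: 101.56 kPa = 29.9906 inHg.
Difference: 30.8400 − 29.9906 = 0.85 inHg.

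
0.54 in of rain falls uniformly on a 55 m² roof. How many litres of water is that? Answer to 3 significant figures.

754 litres

Depth: 0.54 in × 25.4 = 13.716 mm.
1 mm over 1 m² is 1 L, so volume = 13.716 × 55 = 754.38 L ≈ 754 L.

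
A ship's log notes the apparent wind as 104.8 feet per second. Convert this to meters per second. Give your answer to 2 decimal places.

31.94 m/s

1 ft/s = 0.3048 m/s, so 104.8 × 0.3048 = 31.94 m/s.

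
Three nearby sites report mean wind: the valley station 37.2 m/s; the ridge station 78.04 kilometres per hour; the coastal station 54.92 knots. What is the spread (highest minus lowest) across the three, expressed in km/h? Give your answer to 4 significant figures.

55.88 km/h

the valley station: 37.2 m/s = 133.9200 km/h.
the coastal station: 54.92 kt = 101.7118 km/h.
Spread: 133.9200 − 78.0400 = 55.88 km/h.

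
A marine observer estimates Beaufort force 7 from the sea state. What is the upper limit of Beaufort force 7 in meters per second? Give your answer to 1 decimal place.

Beaufort 7 (near gale) spans 13.9–17.1 m/s.

17.1 m/s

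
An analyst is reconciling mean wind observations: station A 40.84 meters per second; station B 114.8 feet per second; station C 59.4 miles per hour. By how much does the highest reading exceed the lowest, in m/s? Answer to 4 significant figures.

14.29 m/s

station B: 114.8 ft/s = 34.9910 m/s.
station C: 59.4 mph = 26.5542 m/s.
Spread: 40.8400 − 26.5542 = 14.29 m/s.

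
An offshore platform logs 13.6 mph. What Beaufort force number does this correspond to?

13.6 mph = 6.1 m/s, which is Beaufort 4 (moderate breeze, 5.5–7.9 m/s).

Beaufort force 4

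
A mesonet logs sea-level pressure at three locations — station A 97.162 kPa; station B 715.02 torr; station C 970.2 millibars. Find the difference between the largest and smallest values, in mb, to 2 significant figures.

station A: 97.162 kPa = 971.62 mb.
station B: 715.02 mmHg = 953.28 mb.
Spread: 971.62 − 953.28 = 18 mb.

18 mb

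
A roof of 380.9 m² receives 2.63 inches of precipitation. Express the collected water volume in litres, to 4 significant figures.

Depth: 2.63 in × 25.4 = 66.802 mm.
1 mm over 1 m² is 1 L, so volume = 66.802 × 380.9 = 25444.882 L ≈ 25440 L.

25440 litres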